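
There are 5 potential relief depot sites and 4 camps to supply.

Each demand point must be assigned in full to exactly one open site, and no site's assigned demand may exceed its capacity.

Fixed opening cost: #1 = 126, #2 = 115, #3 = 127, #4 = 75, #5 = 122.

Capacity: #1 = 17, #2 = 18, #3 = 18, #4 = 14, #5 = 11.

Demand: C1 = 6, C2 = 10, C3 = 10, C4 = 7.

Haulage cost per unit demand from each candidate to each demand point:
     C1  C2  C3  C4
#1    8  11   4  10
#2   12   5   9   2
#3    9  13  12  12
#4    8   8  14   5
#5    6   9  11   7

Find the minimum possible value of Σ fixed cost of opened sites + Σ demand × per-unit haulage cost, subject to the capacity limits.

393

Open {#1, #2}; cheapest assignment that respects the capacities:
  #1 (cap 17, load 16): C1, C3 — cost 6×8 + 10×4 = 88
  #2 (cap 18, load 17): C2, C4 — cost 10×5 + 7×2 = 64
  Shipping 152, fixed 241 → total 393.
  Any other capacity-feasible assignment to {#1, #2} ships for at least 152.
Compare {#1, #2, #4}: its best feasible assignment gives total 468.
Compare {#2, #3}: its best feasible assignment gives total 480.
Every other set of open sites that can feasibly serve all demand totals ≥ 468 even under its best assignment. Minimum: 393.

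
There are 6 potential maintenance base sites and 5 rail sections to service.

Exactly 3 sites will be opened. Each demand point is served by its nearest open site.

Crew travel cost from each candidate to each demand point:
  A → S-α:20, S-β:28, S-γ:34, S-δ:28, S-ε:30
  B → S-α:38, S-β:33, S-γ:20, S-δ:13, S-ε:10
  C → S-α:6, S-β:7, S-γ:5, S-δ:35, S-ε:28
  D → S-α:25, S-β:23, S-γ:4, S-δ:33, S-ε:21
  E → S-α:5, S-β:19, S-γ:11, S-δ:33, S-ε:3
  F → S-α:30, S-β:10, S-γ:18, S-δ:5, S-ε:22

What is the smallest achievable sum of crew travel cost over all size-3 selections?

25

Open {C, E, F}.
  S-α→E 5, S-β→C 7, S-γ→C 5, S-δ→F 5, S-ε→E 3  ⇒ total 25.
Compare {D, E, F}: total 27.
Compare {B, C, E}: total 33.
No size-3 selection does better; minimum is 25.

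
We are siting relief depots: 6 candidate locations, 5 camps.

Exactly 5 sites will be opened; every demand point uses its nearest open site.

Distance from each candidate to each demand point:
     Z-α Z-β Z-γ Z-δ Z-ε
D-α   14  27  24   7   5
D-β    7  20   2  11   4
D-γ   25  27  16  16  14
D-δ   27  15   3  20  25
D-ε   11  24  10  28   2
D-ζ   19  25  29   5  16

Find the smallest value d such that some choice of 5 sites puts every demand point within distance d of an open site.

Open {D-α, D-β, D-γ, D-δ, D-ε}.
  Farthest demand point is Z-β at distance 15 (to D-δ); all others are ≤ 15.
With {D-α, D-β, D-γ, D-δ, D-ζ} the worst case is 15.
With {D-α, D-β, D-δ, D-ε, D-ζ} the worst case is 15.
No size-5 selection achieves below 15.

15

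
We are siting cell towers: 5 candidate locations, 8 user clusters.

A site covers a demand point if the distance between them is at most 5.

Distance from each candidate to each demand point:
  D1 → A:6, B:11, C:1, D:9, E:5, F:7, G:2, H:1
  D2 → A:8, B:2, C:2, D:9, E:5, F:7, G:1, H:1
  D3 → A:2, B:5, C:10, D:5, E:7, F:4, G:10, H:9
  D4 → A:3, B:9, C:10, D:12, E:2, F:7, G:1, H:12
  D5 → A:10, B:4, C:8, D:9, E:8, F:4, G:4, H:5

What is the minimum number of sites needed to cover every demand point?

2

Coverage sets (demand points within 5 of each site):
  D1: {C, E, G, H}
  D2: {B, C, E, G, H}
  D3: {A, B, D, F}
  D4: {A, E, G}
  D5: {B, F, G, H}
No single site covers all 8 demand points.
But {D1, D3} covers everything, so the minimum is 2.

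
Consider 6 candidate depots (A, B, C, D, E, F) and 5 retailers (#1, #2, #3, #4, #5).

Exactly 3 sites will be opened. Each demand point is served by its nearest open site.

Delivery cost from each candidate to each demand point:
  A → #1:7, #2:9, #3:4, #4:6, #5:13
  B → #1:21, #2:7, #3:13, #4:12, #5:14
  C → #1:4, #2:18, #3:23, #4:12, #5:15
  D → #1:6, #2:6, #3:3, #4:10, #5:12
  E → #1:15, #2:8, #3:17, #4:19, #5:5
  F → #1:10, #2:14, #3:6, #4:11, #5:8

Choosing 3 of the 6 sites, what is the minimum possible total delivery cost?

26

Open {A, D, E}.
  #1→D 6, #2→D 6, #3→D 3, #4→A 6, #5→E 5  ⇒ total 26.
Compare {A, C, E}: total 27.
Compare {C, D, E}: total 28.
No size-3 selection does better; minimum is 26.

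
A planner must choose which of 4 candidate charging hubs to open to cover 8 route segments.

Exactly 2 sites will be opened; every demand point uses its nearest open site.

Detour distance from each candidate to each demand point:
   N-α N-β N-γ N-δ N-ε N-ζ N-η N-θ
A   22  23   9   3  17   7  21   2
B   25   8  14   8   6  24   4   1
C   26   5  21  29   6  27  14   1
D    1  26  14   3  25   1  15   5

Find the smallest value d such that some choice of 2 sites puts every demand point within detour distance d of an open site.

14

Open {B, D}.
  Farthest demand point is N-γ at detour distance 14 (to B); all others are ≤ 14.
With {C, D} the worst case is 14.
With {A, B} the worst case is 22.
No size-2 selection achieves below 14.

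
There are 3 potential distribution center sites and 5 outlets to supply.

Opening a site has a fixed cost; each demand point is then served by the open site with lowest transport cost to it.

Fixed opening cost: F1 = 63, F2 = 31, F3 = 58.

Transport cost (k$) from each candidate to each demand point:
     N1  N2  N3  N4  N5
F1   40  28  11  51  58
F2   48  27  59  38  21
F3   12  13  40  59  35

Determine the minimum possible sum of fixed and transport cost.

213

Open {F2, F3}: assign each demand point to its cheapest open site.
  N1→F3 12, N2→F3 13, N3→F3 40, N4→F2 38, N5→F2 21
  transport cost 124, fixed 89 → total 213.
Compare {F3}: transport cost 159 + fixed 58 = 217.
Compare {F2}: transport cost 193 + fixed 31 = 224.
Compare {F1, F2}: transport cost 137 + fixed 94 = 231.
All other subsets cost ≥ 217. Minimum total cost: 213.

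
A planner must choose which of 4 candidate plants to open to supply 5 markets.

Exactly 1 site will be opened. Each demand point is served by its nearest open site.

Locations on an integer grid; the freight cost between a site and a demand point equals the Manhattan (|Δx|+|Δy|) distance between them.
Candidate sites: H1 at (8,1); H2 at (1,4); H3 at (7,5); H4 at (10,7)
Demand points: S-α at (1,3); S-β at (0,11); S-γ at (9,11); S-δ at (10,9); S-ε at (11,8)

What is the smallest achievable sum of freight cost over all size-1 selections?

Open {H4}.
  S-α→H4 13, S-β→H4 14, S-γ→H4 5, S-δ→H4 2, S-ε→H4 2  ⇒ total 36.
Compare {H3}: total 43.
Compare {H2}: total 52.
No size-1 selection does better; minimum is 36.

36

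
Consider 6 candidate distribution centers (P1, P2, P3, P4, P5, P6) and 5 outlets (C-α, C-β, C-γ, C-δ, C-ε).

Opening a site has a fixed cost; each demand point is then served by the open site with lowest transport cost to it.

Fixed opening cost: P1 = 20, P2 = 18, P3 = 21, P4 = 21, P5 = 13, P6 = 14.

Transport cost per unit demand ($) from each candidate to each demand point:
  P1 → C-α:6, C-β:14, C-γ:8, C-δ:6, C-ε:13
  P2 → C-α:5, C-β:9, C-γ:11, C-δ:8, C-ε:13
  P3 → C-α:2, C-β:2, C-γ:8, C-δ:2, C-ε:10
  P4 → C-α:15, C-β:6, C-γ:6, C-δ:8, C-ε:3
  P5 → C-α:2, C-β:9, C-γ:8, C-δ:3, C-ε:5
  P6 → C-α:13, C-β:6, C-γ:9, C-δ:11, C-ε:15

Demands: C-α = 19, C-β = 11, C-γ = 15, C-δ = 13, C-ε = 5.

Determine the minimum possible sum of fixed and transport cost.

233

Open {P3, P4}: assign each demand point to its cheapest open site.
  C-α→P3 19×2=38, C-β→P3 11×2=22, C-γ→P4 15×6=90, C-δ→P3 13×2=26, C-ε→P4 5×3=15
  transport cost 191, fixed 42 → total 233.
Compare {P3, P4, P5}: transport cost 191 + fixed 55 = 246.
Compare {P3, P4, P6}: transport cost 191 + fixed 56 = 247.
Compare {P2, P3, P4}: transport cost 191 + fixed 60 = 251.
All other subsets cost ≥ 246. Minimum total cost: 233.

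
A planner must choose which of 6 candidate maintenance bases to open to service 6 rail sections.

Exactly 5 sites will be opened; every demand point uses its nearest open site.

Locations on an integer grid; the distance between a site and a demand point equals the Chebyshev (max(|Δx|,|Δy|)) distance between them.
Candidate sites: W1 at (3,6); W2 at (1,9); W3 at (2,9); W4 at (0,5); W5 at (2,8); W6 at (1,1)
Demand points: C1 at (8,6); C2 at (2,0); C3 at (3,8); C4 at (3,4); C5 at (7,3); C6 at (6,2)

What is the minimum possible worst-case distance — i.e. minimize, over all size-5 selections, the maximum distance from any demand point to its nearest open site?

Open {W1, W2, W3, W4, W5}.
  Farthest demand point is C1 at distance 5 (to W1); all others are ≤ 5.
With {W1, W2, W3, W4, W6} the worst case is 5.
With {W1, W2, W3, W5, W6} the worst case is 5.
No size-5 selection achieves below 5.

5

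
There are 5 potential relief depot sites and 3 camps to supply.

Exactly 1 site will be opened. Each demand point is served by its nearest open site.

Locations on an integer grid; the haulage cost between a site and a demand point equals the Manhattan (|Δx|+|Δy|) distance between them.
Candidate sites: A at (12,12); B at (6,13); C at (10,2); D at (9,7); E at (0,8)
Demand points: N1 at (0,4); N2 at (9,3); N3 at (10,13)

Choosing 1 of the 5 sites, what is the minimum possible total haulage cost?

23

Open {D}.
  N1→D 12, N2→D 4, N3→D 7  ⇒ total 23.
Compare {C}: total 25.
Compare {B}: total 32.
No size-1 selection does better; minimum is 23.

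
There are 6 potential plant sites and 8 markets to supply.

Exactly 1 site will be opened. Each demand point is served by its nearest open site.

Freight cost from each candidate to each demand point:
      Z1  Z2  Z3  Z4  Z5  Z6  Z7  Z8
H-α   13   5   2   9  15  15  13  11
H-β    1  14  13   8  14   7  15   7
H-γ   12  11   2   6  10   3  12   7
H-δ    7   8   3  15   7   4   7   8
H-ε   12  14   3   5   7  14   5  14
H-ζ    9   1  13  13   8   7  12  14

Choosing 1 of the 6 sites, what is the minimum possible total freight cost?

59

Open {H-δ}.
  Z1→H-δ 7, Z2→H-δ 8, Z3→H-δ 3, Z4→H-δ 15, Z5→H-δ 7, Z6→H-δ 4, Z7→H-δ 7, Z8→H-δ 8  ⇒ total 59.
Compare {H-γ}: total 63.
Compare {H-ε}: total 74.
No size-1 selection does better; minimum is 59.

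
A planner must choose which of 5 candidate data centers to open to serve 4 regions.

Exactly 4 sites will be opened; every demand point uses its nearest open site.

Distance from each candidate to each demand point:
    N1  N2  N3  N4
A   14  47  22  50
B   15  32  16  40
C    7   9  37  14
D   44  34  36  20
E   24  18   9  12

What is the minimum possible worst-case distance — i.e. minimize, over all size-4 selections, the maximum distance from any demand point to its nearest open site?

Open {A, B, C, E}.
  Farthest demand point is N4 at distance 12 (to E); all others are ≤ 12.
With {A, C, D, E} the worst case is 12.
With {B, C, D, E} the worst case is 12.
No size-4 selection achieves below 12.

12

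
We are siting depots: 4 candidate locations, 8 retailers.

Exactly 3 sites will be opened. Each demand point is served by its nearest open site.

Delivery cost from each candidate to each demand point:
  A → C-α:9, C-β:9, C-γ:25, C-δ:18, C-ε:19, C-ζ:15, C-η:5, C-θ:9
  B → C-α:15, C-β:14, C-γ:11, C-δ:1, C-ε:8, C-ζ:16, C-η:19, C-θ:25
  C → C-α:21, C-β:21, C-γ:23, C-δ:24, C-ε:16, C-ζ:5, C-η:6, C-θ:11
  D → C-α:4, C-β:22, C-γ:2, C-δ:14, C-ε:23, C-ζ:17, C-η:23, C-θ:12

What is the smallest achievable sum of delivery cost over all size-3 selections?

51

Open {B, C, D}.
  C-α→D 4, C-β→B 14, C-γ→D 2, C-δ→B 1, C-ε→B 8, C-ζ→C 5, C-η→C 6, C-θ→C 11  ⇒ total 51.
Compare {A, B, D}: total 53.
Compare {A, B, C}: total 57.
No size-3 selection does better; minimum is 51.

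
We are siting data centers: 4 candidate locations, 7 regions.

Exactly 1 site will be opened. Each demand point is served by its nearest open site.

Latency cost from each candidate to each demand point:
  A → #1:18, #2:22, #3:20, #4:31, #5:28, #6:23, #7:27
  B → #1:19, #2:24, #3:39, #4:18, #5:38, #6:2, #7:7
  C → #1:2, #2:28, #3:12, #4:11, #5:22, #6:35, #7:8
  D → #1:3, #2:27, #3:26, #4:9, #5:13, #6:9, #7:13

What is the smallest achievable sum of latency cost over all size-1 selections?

100

Open {D}.
  #1→D 3, #2→D 27, #3→D 26, #4→D 9, #5→D 13, #6→D 9, #7→D 13  ⇒ total 100.
Compare {C}: total 118.
Compare {B}: total 147.
No size-1 selection does better; minimum is 100.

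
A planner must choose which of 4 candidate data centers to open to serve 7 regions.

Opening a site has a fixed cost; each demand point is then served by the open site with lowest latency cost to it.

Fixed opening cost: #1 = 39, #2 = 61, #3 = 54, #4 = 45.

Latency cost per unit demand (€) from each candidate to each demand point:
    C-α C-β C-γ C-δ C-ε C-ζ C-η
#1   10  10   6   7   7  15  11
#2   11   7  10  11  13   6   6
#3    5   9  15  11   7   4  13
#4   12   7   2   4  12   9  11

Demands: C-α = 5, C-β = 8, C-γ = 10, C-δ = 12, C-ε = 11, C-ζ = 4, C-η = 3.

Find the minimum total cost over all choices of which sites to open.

Open {#3, #4}: assign each demand point to its cheapest open site.
  C-α→#3 5×5=25, C-β→#4 8×7=56, C-γ→#4 10×2=20, C-δ→#4 12×4=48, C-ε→#3 11×7=77, C-ζ→#3 4×4=16, C-η→#4 3×11=33
  latency cost 275, fixed 99 → total 374.
Compare {#1, #4}: latency cost 320 + fixed 84 = 404.
Compare {#1, #3, #4}: latency cost 275 + fixed 138 = 413.
Compare {#2, #3, #4}: latency cost 260 + fixed 160 = 420.
All other subsets cost ≥ 404. Minimum total cost: 374.

374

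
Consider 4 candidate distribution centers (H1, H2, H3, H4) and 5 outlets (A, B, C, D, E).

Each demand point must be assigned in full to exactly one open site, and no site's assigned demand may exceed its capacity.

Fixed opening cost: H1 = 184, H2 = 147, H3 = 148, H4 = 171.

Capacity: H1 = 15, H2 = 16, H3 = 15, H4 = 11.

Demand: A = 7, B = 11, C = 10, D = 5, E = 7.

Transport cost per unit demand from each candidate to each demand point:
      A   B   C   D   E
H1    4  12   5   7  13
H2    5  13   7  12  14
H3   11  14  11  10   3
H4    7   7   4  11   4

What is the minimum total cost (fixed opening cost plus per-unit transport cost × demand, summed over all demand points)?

763

Open {H1, H3, H4}; cheapest assignment that respects the capacities:
  H1 (cap 15, load 15): C, D — cost 10×5 + 5×7 = 85
  H3 (cap 15, load 14): A, E — cost 7×11 + 7×3 = 98
  H4 (cap 11, load 11): B — cost 11×7 = 77
  Shipping 260, fixed 503 → total 763.
  Any other capacity-feasible assignment to {H1, H3, H4} ships for at least 260.
Compare {H2, H3, H4}: its best feasible assignment gives total 771.
Compare {H1, H2, H4}: its best feasible assignment gives total 797.
Every other set of open sites that can feasibly serve all demand totals ≥ 771 even under its best assignment. Minimum: 763.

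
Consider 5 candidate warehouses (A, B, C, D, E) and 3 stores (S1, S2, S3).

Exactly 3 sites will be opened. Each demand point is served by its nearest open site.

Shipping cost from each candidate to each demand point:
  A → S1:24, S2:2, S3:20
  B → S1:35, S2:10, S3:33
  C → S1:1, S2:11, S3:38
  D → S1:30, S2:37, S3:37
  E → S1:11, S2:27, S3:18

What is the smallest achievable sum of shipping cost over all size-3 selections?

21

Open {A, C, E}.
  S1→C 1, S2→A 2, S3→E 18  ⇒ total 21.
Compare {A, B, C}: total 23.
Compare {A, C, D}: total 23.
No size-3 selection does better; minimum is 21.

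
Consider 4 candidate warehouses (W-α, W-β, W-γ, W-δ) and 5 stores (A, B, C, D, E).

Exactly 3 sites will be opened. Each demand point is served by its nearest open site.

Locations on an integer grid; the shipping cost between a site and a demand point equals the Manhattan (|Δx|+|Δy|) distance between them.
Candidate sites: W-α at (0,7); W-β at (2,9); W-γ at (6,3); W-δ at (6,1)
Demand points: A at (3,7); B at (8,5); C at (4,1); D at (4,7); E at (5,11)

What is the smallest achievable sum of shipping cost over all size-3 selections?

Open {W-β, W-γ, W-δ}.
  A→W-β 3, B→W-γ 4, C→W-δ 2, D→W-β 4, E→W-β 5  ⇒ total 18.
Compare {W-α, W-β, W-γ}: total 20.
Compare {W-α, W-β, W-δ}: total 20.
No size-3 selection does better; minimum is 18.

18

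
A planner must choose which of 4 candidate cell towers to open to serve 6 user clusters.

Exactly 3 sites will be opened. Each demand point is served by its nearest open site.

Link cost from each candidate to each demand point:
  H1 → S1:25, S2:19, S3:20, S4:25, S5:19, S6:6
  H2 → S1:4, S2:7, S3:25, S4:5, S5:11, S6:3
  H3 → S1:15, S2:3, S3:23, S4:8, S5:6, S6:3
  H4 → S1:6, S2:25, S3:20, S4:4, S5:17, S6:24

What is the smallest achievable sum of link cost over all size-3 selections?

Open {H2, H3, H4}.
  S1→H2 4, S2→H3 3, S3→H4 20, S4→H4 4, S5→H3 6, S6→H2 3  ⇒ total 40.
Compare {H1, H2, H3}: total 41.
Compare {H1, H3, H4}: total 42.
No size-3 selection does better; minimum is 40.

40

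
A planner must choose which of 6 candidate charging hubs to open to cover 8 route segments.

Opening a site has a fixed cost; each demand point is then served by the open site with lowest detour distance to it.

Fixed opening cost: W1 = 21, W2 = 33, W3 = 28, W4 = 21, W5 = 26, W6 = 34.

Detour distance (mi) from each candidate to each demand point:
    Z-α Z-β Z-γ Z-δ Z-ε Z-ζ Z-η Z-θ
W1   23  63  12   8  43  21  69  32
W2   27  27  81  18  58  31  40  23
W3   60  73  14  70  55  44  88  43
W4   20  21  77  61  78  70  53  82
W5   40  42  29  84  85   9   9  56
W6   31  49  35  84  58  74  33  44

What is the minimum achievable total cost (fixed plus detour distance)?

222

Open {W1, W4, W5}: assign each demand point to its cheapest open site.
  Z-α→W4 20, Z-β→W4 21, Z-γ→W1 12, Z-δ→W1 8, Z-ε→W1 43, Z-ζ→W5 9, Z-η→W5 9, Z-θ→W1 32
  detour distance 154, fixed 68 → total 222.
Compare {W1, W5}: detour distance 178 + fixed 47 = 225.
Compare {W1, W2, W5}: detour distance 154 + fixed 80 = 234.
Compare {W1, W2, W4, W5}: detour distance 145 + fixed 101 = 246.
All other subsets cost ≥ 225. Minimum total cost: 222.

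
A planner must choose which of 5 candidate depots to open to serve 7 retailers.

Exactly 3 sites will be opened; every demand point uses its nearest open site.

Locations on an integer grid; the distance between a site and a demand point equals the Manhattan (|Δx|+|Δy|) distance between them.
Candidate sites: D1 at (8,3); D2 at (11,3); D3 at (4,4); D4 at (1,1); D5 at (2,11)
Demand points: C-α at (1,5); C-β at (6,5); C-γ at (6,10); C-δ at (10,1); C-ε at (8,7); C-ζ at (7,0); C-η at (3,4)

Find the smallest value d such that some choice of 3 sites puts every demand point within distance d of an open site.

5

Open {D1, D3, D5}.
  Farthest demand point is C-γ at distance 5 (to D5); all others are ≤ 5.
With {D1, D4, D5} the worst case is 5.
With {D1, D2, D5} the worst case is 7.
No size-3 selection achieves below 5.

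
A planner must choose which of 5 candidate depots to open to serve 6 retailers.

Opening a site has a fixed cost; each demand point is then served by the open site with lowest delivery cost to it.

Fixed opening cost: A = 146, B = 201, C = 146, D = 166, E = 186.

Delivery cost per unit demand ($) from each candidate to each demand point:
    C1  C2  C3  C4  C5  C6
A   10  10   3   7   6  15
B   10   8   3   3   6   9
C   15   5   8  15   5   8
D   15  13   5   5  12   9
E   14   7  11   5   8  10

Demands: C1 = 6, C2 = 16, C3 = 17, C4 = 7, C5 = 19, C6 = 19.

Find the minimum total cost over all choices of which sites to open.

746

Open {B}: assign each demand point to its cheapest open site.
  C1→B 6×10=60, C2→B 16×8=128, C3→B 17×3=51, C4→B 7×3=21, C5→B 19×6=114, C6→B 19×9=171
  delivery cost 545, fixed 201 → total 746.
Compare {A, C}: delivery cost 487 + fixed 292 = 779.
Compare {C}: delivery cost 658 + fixed 146 = 804.
Compare {B, C}: delivery cost 459 + fixed 347 = 806.
All other subsets cost ≥ 779. Minimum total cost: 746.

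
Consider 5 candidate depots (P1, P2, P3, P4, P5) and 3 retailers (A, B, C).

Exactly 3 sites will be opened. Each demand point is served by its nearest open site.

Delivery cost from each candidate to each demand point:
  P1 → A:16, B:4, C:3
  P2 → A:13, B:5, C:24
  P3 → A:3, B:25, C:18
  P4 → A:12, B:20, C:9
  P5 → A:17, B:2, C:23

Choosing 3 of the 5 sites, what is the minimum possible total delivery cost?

Open {P1, P3, P5}.
  A→P3 3, B→P5 2, C→P1 3  ⇒ total 8.
Compare {P1, P2, P3}: total 10.
Compare {P1, P3, P4}: total 10.
No size-3 selection does better; minimum is 8.

8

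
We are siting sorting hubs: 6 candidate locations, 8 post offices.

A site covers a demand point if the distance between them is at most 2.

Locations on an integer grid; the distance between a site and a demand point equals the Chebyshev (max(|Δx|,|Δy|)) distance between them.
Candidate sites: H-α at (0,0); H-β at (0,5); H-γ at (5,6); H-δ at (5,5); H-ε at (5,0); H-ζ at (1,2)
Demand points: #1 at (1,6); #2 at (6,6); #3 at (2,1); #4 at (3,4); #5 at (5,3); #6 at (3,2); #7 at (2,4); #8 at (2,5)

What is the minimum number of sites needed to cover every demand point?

Coverage sets (demand points within 2 of each site):
  H-α: {#3}
  H-β: {#1, #7, #8}
  H-γ: {#2, #4}
  H-δ: {#2, #4, #5}
  H-ε: {#6}
  H-ζ: {#3, #4, #6, #7}
No 2 sites suffice: every size-2 union leaves at least one demand point uncovered.
But {H-β, H-δ, H-ζ} covers everything, so the minimum is 3.

3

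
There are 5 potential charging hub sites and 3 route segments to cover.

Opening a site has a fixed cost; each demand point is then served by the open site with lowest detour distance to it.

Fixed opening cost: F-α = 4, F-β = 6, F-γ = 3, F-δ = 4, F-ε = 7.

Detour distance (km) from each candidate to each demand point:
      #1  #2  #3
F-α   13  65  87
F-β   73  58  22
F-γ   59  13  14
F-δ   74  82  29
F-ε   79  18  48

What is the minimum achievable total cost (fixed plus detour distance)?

47

Open {F-α, F-γ}: assign each demand point to its cheapest open site.
  #1→F-α 13, #2→F-γ 13, #3→F-γ 14
  detour distance 40, fixed 7 → total 47.
Compare {F-α, F-γ, F-δ}: detour distance 40 + fixed 11 = 51.
Compare {F-α, F-β, F-γ}: detour distance 40 + fixed 13 = 53.
Compare {F-α, F-γ, F-ε}: detour distance 40 + fixed 14 = 54.
All other subsets cost ≥ 51. Minimum total cost: 47.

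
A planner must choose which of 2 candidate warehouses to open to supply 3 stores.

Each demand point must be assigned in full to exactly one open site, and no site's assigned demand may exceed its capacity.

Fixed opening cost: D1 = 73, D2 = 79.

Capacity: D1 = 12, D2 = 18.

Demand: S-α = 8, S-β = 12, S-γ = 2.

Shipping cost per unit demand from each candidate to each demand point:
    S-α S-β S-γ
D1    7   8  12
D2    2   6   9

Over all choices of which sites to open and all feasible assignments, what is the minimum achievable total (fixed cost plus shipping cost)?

282

Open {D1, D2}; cheapest assignment that respects the capacities:
  D1 (cap 12, load 12): S-β — cost 12×8 = 96
  D2 (cap 18, load 10): S-α, S-γ — cost 8×2 + 2×9 = 34
  Shipping 130, fixed 152 → total 282.
  Any other capacity-feasible assignment to {D1, D2} ships for at least 130.
Total demand is 22 and no other set of sites has combined capacity ≥ 22, so {D1, D2} is the only feasible choice of open sites. Minimum: 282.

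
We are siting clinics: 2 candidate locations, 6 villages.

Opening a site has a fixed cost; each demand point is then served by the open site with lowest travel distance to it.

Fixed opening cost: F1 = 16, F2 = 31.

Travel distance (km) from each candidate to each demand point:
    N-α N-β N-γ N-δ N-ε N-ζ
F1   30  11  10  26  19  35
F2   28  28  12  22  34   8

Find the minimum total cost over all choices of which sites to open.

Open {F1, F2}: assign each demand point to its cheapest open site.
  N-α→F2 28, N-β→F1 11, N-γ→F1 10, N-δ→F2 22, N-ε→F1 19, N-ζ→F2 8
  travel distance 98, fixed 47 → total 145.
Compare {F1}: travel distance 131 + fixed 16 = 147.
Compare {F2}: travel distance 132 + fixed 31 = 163.

145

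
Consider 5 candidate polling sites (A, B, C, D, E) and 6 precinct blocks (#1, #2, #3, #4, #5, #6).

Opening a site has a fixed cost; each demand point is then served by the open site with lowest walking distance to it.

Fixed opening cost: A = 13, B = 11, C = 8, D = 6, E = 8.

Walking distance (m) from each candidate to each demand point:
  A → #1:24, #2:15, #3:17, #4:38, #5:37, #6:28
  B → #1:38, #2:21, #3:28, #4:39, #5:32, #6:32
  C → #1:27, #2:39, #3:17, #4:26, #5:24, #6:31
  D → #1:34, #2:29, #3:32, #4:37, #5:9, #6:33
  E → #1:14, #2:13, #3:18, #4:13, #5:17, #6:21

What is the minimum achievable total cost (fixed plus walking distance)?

Open {D, E}: assign each demand point to its cheapest open site.
  #1→E 14, #2→E 13, #3→E 18, #4→E 13, #5→D 9, #6→E 21
  walking distance 88, fixed 14 → total 102.
Compare {E}: walking distance 96 + fixed 8 = 104.
Compare {C, D, E}: walking distance 87 + fixed 22 = 109.
Compare {C, E}: walking distance 95 + fixed 16 = 111.
All other subsets cost ≥ 104. Minimum total cost: 102.

102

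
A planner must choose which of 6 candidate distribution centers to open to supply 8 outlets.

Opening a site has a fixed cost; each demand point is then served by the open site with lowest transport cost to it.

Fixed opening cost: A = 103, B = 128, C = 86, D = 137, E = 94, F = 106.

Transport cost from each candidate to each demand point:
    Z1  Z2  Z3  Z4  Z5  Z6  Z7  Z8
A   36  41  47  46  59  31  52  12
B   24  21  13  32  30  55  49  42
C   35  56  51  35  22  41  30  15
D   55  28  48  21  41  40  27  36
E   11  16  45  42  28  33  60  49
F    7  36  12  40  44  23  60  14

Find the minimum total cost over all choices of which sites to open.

342

Open {F}: assign each demand point to its cheapest open site.
  Z1→F 7, Z2→F 36, Z3→F 12, Z4→F 40, Z5→F 44, Z6→F 23, Z7→F 60, Z8→F 14
  transport cost 236, fixed 106 → total 342.
Compare {C}: transport cost 285 + fixed 86 = 371.
Compare {C, F}: transport cost 179 + fixed 192 = 371.
Compare {E}: transport cost 284 + fixed 94 = 378.
All other subsets cost ≥ 371. Minimum total cost: 342.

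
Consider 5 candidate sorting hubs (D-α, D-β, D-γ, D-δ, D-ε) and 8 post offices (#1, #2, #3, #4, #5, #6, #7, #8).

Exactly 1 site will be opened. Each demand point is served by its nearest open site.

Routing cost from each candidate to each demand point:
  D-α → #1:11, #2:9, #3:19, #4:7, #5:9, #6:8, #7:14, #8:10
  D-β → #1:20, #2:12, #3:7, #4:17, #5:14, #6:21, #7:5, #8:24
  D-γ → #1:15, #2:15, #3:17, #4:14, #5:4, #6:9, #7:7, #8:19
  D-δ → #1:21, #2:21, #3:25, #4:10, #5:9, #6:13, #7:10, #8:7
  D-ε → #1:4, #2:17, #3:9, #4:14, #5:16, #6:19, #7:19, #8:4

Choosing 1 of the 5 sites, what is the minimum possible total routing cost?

87

Open {D-α}.
  #1→D-α 11, #2→D-α 9, #3→D-α 19, #4→D-α 7, #5→D-α 9, #6→D-α 8, #7→D-α 14, #8→D-α 10  ⇒ total 87.
Compare {D-γ}: total 100.
Compare {D-ε}: total 102.
No size-1 selection does better; minimum is 87.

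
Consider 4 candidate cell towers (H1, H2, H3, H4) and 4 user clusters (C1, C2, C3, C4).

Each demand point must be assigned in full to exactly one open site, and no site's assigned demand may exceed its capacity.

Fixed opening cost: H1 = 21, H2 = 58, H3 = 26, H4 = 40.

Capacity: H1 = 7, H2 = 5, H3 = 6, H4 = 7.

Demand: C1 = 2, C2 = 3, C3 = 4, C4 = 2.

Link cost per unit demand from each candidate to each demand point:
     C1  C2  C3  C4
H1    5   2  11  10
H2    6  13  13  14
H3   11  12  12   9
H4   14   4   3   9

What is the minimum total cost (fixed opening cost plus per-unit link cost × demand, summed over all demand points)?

107

Open {H1, H4}; cheapest assignment that respects the capacities:
  H1 (cap 7, load 5): C1, C2 — cost 2×5 + 3×2 = 16
  H4 (cap 7, load 6): C3, C4 — cost 4×3 + 2×9 = 30
  Shipping 46, fixed 61 → total 107.
  Any other capacity-feasible assignment to {H1, H4} ships for at least 46.
Compare {H1, H3}: its best feasible assignment gives total 129.
Compare {H3, H4}: its best feasible assignment gives total 130.
Every other set of open sites that can feasibly serve all demand totals ≥ 129 even under its best assignment. Minimum: 107.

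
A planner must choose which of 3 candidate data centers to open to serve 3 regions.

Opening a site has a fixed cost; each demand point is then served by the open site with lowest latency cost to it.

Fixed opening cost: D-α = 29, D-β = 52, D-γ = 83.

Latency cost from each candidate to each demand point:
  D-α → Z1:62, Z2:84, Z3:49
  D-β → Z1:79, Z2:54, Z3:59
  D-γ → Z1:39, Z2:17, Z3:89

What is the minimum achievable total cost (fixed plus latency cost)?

Open {D-α, D-γ}: assign each demand point to its cheapest open site.
  Z1→D-γ 39, Z2→D-γ 17, Z3→D-α 49
  latency cost 105, fixed 112 → total 217.
Compare {D-α}: latency cost 195 + fixed 29 = 224.
Compare {D-γ}: latency cost 145 + fixed 83 = 228.
Compare {D-β}: latency cost 192 + fixed 52 = 244.
All other subsets cost ≥ 224. Minimum total cost: 217.

217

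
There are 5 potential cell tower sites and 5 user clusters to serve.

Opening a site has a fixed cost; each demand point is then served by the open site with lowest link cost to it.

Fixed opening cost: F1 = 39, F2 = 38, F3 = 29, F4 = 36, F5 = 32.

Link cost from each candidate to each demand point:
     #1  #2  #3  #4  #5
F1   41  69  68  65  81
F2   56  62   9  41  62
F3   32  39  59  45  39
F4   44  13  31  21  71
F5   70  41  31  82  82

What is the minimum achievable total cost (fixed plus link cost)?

Open {F3, F4}: assign each demand point to its cheapest open site.
  #1→F3 32, #2→F4 13, #3→F4 31, #4→F4 21, #5→F3 39
  link cost 136, fixed 65 → total 201.
Compare {F4}: link cost 180 + fixed 36 = 216.
Compare {F2, F3, F4}: link cost 114 + fixed 103 = 217.
Compare {F2, F4}: link cost 149 + fixed 74 = 223.
All other subsets cost ≥ 216. Minimum total cost: 201.

201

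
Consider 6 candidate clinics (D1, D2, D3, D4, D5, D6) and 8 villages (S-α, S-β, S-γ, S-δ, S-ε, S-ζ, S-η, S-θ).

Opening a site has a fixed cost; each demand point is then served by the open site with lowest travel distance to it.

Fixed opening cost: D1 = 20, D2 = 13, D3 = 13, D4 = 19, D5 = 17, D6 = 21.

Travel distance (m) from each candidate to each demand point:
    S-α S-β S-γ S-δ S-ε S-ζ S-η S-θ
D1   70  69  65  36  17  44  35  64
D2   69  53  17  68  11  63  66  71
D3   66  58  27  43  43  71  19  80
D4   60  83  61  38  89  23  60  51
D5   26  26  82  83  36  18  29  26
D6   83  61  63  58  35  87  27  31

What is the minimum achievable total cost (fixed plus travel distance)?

Open {D2, D3, D5}: assign each demand point to its cheapest open site.
  S-α→D5 26, S-β→D5 26, S-γ→D2 17, S-δ→D3 43, S-ε→D2 11, S-ζ→D5 18, S-η→D3 19, S-θ→D5 26
  travel distance 186, fixed 43 → total 229.
Compare {D1, D2, D5}: travel distance 189 + fixed 50 = 239.
Compare {D2, D4, D5}: travel distance 191 + fixed 49 = 240.
Compare {D1, D2, D3, D5}: travel distance 179 + fixed 63 = 242.
All other subsets cost ≥ 239. Minimum total cost: 229.

229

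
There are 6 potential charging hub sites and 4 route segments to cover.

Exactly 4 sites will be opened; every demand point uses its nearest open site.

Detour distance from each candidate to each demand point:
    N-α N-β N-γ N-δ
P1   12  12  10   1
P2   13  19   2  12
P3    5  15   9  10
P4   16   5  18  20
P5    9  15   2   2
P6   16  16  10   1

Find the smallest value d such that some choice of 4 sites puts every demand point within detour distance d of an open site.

5

Open {P1, P2, P3, P4}.
  Farthest demand point is N-α at detour distance 5 (to P3); all others are ≤ 5.
With {P1, P3, P4, P5} the worst case is 5.
With {P2, P3, P4, P5} the worst case is 5.
No size-4 selection achieves below 5.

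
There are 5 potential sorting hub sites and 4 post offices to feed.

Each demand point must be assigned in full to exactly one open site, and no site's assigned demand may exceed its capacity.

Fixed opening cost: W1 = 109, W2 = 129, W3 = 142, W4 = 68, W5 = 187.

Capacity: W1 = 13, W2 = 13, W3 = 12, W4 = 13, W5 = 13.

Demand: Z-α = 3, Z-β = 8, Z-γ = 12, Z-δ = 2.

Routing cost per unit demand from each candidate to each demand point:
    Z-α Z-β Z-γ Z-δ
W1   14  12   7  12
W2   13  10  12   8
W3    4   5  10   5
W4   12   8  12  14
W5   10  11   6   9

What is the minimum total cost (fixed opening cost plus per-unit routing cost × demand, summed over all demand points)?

Open {W1, W4}; cheapest assignment that respects the capacities:
  W1 (cap 13, load 12): Z-γ — cost 12×7 = 84
  W4 (cap 13, load 13): Z-α, Z-β, Z-δ — cost 3×12 + 8×8 + 2×14 = 128
  Shipping 212, fixed 177 → total 389.
  Any other capacity-feasible assignment to {W1, W4} ships for at least 212.
Compare {W4, W5}: its best feasible assignment gives total 455.
Compare {W1, W2}: its best feasible assignment gives total 457.
Every other set of open sites that can feasibly serve all demand totals ≥ 455 even under its best assignment. Minimum: 389.

389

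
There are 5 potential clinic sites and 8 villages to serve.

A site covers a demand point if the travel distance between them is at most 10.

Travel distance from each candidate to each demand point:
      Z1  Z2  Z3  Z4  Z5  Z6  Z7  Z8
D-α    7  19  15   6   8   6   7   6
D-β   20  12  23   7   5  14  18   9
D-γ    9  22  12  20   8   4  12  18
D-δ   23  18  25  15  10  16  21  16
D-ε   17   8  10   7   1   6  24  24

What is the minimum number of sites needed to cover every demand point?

2

Coverage sets (demand points within 10 of each site):
  D-α: {Z1, Z4, Z5, Z6, Z7, Z8}
  D-β: {Z4, Z5, Z8}
  D-γ: {Z1, Z5, Z6}
  D-δ: {Z5}
  D-ε: {Z2, Z3, Z4, Z5, Z6}
No single site covers all 8 demand points.
But {D-α, D-ε} covers everything, so the minimum is 2.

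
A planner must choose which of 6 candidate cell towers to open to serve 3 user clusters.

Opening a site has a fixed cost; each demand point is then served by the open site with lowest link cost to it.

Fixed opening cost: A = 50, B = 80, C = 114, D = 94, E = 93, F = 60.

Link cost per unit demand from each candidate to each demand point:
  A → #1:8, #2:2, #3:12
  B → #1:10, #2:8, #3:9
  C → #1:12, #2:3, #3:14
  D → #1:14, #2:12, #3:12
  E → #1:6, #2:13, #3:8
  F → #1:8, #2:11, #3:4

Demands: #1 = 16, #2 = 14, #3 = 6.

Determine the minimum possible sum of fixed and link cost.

Open {A}: assign each demand point to its cheapest open site.
  #1→A 16×8=128, #2→A 14×2=28, #3→A 6×12=72
  link cost 228, fixed 50 → total 278.
Compare {A, F}: link cost 180 + fixed 110 = 290.
Compare {A, E}: link cost 172 + fixed 143 = 315.
Compare {A, B}: link cost 210 + fixed 130 = 340.
All other subsets cost ≥ 290. Minimum total cost: 278.

278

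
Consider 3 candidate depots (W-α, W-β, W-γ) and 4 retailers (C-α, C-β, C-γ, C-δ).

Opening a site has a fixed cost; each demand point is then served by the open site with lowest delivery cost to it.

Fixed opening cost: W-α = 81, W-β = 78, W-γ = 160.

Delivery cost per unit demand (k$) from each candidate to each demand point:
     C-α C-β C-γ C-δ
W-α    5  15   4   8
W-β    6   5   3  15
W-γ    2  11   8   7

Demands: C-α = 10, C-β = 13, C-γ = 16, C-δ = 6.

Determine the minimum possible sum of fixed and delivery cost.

Open {W-β}: assign each demand point to its cheapest open site.
  C-α→W-β 10×6=60, C-β→W-β 13×5=65, C-γ→W-β 16×3=48, C-δ→W-β 6×15=90
  delivery cost 263, fixed 78 → total 341.
Compare {W-α, W-β}: delivery cost 211 + fixed 159 = 370.
Compare {W-β, W-γ}: delivery cost 175 + fixed 238 = 413.
Compare {W-α}: delivery cost 357 + fixed 81 = 438.
All other subsets cost ≥ 370. Minimum total cost: 341.

341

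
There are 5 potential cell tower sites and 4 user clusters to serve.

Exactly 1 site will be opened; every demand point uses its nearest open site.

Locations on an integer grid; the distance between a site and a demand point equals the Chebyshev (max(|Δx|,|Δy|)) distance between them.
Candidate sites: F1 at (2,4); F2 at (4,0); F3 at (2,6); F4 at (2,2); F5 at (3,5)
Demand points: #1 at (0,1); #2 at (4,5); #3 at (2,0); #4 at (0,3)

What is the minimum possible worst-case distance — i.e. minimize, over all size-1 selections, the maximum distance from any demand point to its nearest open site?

Open {F4}.
  Farthest demand point is #2 at distance 3 (to F4); all others are ≤ 3.
With {F1} the worst case is 4.
With {F2} the worst case is 5.
No size-1 selection achieves below 3.

3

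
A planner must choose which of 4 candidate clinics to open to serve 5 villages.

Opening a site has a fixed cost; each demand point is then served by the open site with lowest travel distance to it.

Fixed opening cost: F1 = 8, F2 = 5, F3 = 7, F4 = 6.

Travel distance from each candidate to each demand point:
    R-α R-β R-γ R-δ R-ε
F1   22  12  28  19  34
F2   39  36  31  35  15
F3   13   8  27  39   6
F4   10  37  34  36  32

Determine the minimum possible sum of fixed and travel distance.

Open {F1, F3}: assign each demand point to its cheapest open site.
  R-α→F3 13, R-β→F3 8, R-γ→F3 27, R-δ→F1 19, R-ε→F3 6
  travel distance 73, fixed 15 → total 88.
Compare {F1, F3, F4}: travel distance 70 + fixed 21 = 91.
Compare {F1, F2, F3}: travel distance 73 + fixed 20 = 93.
Compare {F1, F2, F3, F4}: travel distance 70 + fixed 26 = 96.
All other subsets cost ≥ 91. Minimum total cost: 88.

88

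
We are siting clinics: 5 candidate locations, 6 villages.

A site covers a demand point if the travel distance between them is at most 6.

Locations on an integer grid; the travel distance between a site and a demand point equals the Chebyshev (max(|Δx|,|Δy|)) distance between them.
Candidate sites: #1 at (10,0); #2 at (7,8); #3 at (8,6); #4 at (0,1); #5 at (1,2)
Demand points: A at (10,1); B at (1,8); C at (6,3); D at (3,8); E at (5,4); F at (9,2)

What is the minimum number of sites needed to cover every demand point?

2

Coverage sets (demand points within 6 of each site):
  #1: {A, C, E, F}
  #2: {B, C, D, E, F}
  #3: {A, C, D, E, F}
  #4: {C, E}
  #5: {B, C, D, E}
No single site covers all 6 demand points.
But {#1, #2} covers everything, so the minimum is 2.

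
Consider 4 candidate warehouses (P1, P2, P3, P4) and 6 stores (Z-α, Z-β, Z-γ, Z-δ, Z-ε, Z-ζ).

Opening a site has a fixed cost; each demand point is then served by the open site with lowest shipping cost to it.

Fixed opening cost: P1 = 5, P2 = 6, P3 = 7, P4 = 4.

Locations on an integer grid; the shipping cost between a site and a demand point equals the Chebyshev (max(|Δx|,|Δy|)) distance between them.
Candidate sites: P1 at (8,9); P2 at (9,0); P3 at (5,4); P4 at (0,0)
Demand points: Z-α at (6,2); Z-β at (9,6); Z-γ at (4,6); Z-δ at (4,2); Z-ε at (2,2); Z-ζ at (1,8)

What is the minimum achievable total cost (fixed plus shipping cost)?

Open {P3}: assign each demand point to its cheapest open site.
  Z-α→P3 2, Z-β→P3 4, Z-γ→P3 2, Z-δ→P3 2, Z-ε→P3 3, Z-ζ→P3 4
  shipping cost 17, fixed 7 → total 24.
Compare {P3, P4}: shipping cost 16 + fixed 11 = 27.
Compare {P1, P3}: shipping cost 16 + fixed 12 = 28.
Compare {P2, P3}: shipping cost 17 + fixed 13 = 30.
All other subsets cost ≥ 27. Minimum total cost: 24.

24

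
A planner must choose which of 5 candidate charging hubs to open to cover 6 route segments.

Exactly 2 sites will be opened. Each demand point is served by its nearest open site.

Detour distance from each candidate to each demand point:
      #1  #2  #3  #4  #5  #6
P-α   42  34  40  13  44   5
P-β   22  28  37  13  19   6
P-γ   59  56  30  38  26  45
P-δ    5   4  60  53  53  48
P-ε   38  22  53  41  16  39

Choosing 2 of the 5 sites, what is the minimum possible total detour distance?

Open {P-β, P-δ}.
  #1→P-δ 5, #2→P-δ 4, #3→P-β 37, #4→P-β 13, #5→P-β 19, #6→P-β 6  ⇒ total 84.
Compare {P-α, P-δ}: total 111.
Compare {P-β, P-ε}: total 116.
No size-2 selection does better; minimum is 84.

84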